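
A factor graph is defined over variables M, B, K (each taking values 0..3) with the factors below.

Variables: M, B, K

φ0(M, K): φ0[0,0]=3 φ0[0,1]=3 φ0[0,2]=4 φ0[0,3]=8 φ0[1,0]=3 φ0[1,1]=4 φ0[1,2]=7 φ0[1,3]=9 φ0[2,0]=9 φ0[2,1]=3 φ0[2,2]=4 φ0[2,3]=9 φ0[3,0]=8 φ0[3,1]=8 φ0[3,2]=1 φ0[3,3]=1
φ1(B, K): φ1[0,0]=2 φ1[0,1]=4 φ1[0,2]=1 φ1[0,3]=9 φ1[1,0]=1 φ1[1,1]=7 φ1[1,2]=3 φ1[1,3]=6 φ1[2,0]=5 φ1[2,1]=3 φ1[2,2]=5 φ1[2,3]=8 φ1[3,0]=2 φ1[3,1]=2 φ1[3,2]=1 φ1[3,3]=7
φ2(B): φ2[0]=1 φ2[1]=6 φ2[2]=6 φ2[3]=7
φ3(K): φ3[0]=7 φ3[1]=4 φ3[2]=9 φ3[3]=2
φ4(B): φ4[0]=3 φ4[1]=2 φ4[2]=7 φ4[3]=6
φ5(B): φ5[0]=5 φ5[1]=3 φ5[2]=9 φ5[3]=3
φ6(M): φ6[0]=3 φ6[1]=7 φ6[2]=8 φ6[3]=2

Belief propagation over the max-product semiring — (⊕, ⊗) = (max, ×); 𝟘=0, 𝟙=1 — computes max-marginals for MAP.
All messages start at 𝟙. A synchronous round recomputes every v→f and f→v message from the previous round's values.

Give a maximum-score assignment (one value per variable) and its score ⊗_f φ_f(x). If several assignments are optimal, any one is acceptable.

init: all messages = 𝟙 over 4 values
r1 m[φ0→M] = [8, 9, 9, 8]
r1 m[φ0→K] = [9, 8, 7, 9]
r1 m[φ1→B] = [9, 7, 8, 7]
r1 m[φ1→K] = [5, 7, 5, 9]
r1 m[φ2→B] = [1, 6, 6, 7]
r1 m[φ3→K] = [7, 4, 9, 2]
r1 m[φ4→B] = [3, 2, 7, 6]
r1 m[φ5→B] = [5, 3, 9, 3]
r1 m[φ6→M] = [3, 7, 8, 2]
r1 m[M→φ0] = [1, 1, 1, 1]
r1 m[M→φ6] = [1, 1, 1, 1]
r1 m[B→φ1] = [1, 1, 1, 1]
r1 m[B→φ2] = [1, 1, 1, 1]
r1 m[B→φ4] = [1, 1, 1, 1]
r1 m[B→φ5] = [1, 1, 1, 1]
r1 m[K→φ0] = [1, 1, 1, 1]
r1 m[K→φ1] = [1, 1, 1, 1]
r1 m[K→φ3] = [1, 1, 1, 1]
r2 m[φ0→M] = [8, 9, 9, 8]
r2 m[φ0→K] = [9, 8, 7, 9]
r2 m[φ1→B] = [9, 7, 8, 7]
r2 m[φ1→K] = [5, 7, 5, 9]
r2 m[φ2→B] = [1, 6, 6, 7]
r2 m[φ3→K] = [7, 4, 9, 2]
r2 m[φ4→B] = [3, 2, 7, 6]
r2 m[φ5→B] = [5, 3, 9, 3]
r2 m[φ6→M] = [3, 7, 8, 2]
r2 m[M→φ0] = [3, 7, 8, 2]
r2 m[M→φ6] = [8, 9, 9, 8]
r2 m[B→φ1] = [15, 36, 378, 126]
r2 m[B→φ2] = [135, 42, 504, 126]
r2 m[B→φ4] = [45, 126, 432, 147]
r2 m[B→φ5] = [27, 84, 336, 294]
r2 m[K→φ0] = [35, 28, 45, 18]
r2 m[K→φ1] = [63, 32, 63, 18]
r2 m[K→φ3] = [45, 56, 35, 81]
r3 m[φ0→M] = [180, 315, 315, 280]
r3 m[φ0→K] = [72, 28, 49, 72]
r3 m[φ1→B] = [162, 224, 315, 126]
r3 m[φ1→K] = [1890, 1134, 1890, 3024]
r3 m[φ2→B] = [1, 6, 6, 7]
r3 m[φ3→K] = [7, 4, 9, 2]
r3 m[φ4→B] = [3, 2, 7, 6]
r3 m[φ5→B] = [5, 3, 9, 3]
r3 m[φ6→M] = [3, 7, 8, 2]
r3 m[M→φ0] = [3, 7, 8, 2]
r3 m[M→φ6] = [8, 9, 9, 8]
r3 m[B→φ1] = [15, 36, 378, 126]
r3 m[B→φ2] = [135, 42, 504, 126]
r3 m[B→φ4] = [45, 126, 432, 147]
r3 m[B→φ5] = [27, 84, 336, 294]
r3 m[K→φ0] = [35, 28, 45, 18]
r3 m[K→φ1] = [63, 32, 63, 18]
r3 m[K→φ3] = [45, 56, 35, 81]
r4 m[φ0→M] = [180, 315, 315, 280]
r4 m[φ0→K] = [72, 28, 49, 72]
r4 m[φ1→B] = [162, 224, 315, 126]
r4 m[φ1→K] = [1890, 1134, 1890, 3024]
r4 m[φ2→B] = [1, 6, 6, 7]
r4 m[φ3→K] = [7, 4, 9, 2]
r4 m[φ4→B] = [3, 2, 7, 6]
r4 m[φ5→B] = [5, 3, 9, 3]
r4 m[φ6→M] = [3, 7, 8, 2]
r4 m[M→φ0] = [3, 7, 8, 2]
r4 m[M→φ6] = [180, 315, 315, 280]
r4 m[B→φ1] = [15, 36, 378, 126]
r4 m[B→φ2] = [2430, 1344, 19845, 2268]
r4 m[B→φ4] = [810, 4032, 17010, 2646]
r4 m[B→φ5] = [486, 2688, 13230, 5292]
r4 m[K→φ0] = [13230, 4536, 17010, 6048]
r4 m[K→φ1] = [504, 112, 441, 144]
r4 m[K→φ3] = [136080, 31752, 92610, 217728]
r5 m[φ0→M] = [68040, 119070, 119070, 105840]
r5 m[φ0→K] = [72, 28, 49, 72]
r5 m[φ1→B] = [1296, 1323, 2520, 1008]
r5 m[φ1→K] = [1890, 1134, 1890, 3024]
r5 m[φ2→B] = [1, 6, 6, 7]
r5 m[φ3→K] = [7, 4, 9, 2]
r5 m[φ4→B] = [3, 2, 7, 6]
r5 m[φ5→B] = [5, 3, 9, 3]
r5 m[φ6→M] = [3, 7, 8, 2]
r5 m[M→φ0] = [3, 7, 8, 2]
r5 m[M→φ6] = [180, 315, 315, 280]
r5 m[B→φ1] = [15, 36, 378, 126]
r5 m[B→φ2] = [2430, 1344, 19845, 2268]
r5 m[B→φ4] = [810, 4032, 17010, 2646]
r5 m[B→φ5] = [486, 2688, 13230, 5292]
r5 m[K→φ0] = [13230, 4536, 17010, 6048]
r5 m[K→φ1] = [504, 112, 441, 144]
r5 m[K→φ3] = [136080, 31752, 92610, 217728]
r6 m[φ0→M] = [68040, 119070, 119070, 105840]
r6 m[φ0→K] = [72, 28, 49, 72]
r6 m[φ1→B] = [1296, 1323, 2520, 1008]
r6 m[φ1→K] = [1890, 1134, 1890, 3024]
r6 m[φ2→B] = [1, 6, 6, 7]
r6 m[φ3→K] = [7, 4, 9, 2]
r6 m[φ4→B] = [3, 2, 7, 6]
r6 m[φ5→B] = [5, 3, 9, 3]
r6 m[φ6→M] = [3, 7, 8, 2]
r6 m[M→φ0] = [3, 7, 8, 2]
r6 m[M→φ6] = [68040, 119070, 119070, 105840]
r6 m[B→φ1] = [15, 36, 378, 126]
r6 m[B→φ2] = [19440, 7938, 158760, 18144]
r6 m[B→φ4] = [6480, 23814, 136080, 21168]
r6 m[B→φ5] = [3888, 15876, 105840, 42336]
r6 m[K→φ0] = [13230, 4536, 17010, 6048]
r6 m[K→φ1] = [504, 112, 441, 144]
r6 m[K→φ3] = [136080, 31752, 92610, 217728]
r7 m[φ0→M] = [68040, 119070, 119070, 105840]
r7 m[φ0→K] = [72, 28, 49, 72]
r7 m[φ1→B] = [1296, 1323, 2520, 1008]
r7 m[φ1→K] = [1890, 1134, 1890, 3024]
r7 m[φ2→B] = [1, 6, 6, 7]
r7 m[φ3→K] = [7, 4, 9, 2]
r7 m[φ4→B] = [3, 2, 7, 6]
r7 m[φ5→B] = [5, 3, 9, 3]
r7 m[φ6→M] = [3, 7, 8, 2]
r7 m[M→φ0] = [3, 7, 8, 2]
r7 m[M→φ6] = [68040, 119070, 119070, 105840]
r7 m[B→φ1] = [15, 36, 378, 126]
r7 m[B→φ2] = [19440, 7938, 158760, 18144]
r7 m[B→φ4] = [6480, 23814, 136080, 21168]
r7 m[B→φ5] = [3888, 15876, 105840, 42336]
r7 m[K→φ0] = [13230, 4536, 17010, 6048]
r7 m[K→φ1] = [504, 112, 441, 144]
r7 m[K→φ3] = [136080, 31752, 92610, 217728]
fixed point reached at round 7
traceback from M: (M=2, B=2, K=0), score=952560

assignment: (M=2, B=2, K=0); score = 952560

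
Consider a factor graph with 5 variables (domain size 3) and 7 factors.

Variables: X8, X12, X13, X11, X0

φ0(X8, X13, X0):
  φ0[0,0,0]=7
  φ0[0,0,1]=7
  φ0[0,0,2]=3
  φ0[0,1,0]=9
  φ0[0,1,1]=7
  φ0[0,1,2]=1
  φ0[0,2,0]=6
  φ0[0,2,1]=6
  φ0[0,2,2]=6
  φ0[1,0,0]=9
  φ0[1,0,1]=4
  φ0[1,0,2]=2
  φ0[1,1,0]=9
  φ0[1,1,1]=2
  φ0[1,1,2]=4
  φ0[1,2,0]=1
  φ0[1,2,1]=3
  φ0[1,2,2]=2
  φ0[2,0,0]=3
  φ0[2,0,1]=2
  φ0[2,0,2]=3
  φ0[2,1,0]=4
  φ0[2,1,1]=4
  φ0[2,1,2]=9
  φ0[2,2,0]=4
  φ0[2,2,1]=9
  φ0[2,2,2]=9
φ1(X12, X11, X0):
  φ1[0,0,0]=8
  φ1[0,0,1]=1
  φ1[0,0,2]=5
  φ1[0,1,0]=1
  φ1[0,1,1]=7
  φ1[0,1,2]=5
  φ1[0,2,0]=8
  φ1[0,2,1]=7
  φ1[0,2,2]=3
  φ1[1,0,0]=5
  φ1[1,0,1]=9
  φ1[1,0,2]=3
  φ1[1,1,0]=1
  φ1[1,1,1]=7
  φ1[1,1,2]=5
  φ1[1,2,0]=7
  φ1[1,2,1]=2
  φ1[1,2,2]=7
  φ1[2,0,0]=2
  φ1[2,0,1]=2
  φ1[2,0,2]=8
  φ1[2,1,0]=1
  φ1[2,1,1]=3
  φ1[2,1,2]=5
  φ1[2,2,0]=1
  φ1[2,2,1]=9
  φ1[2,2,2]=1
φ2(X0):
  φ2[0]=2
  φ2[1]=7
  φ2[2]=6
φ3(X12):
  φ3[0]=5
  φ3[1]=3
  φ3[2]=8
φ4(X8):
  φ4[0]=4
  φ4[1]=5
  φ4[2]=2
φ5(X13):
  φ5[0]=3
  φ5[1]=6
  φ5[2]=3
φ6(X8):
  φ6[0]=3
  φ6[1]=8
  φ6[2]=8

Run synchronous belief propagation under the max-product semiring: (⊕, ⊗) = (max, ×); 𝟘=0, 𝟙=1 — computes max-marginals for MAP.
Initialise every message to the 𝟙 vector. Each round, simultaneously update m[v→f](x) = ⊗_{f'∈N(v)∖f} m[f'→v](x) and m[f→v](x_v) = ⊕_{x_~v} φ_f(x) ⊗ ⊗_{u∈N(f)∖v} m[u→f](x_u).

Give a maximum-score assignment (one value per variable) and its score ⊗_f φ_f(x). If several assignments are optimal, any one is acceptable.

init: all messages = 𝟙 over 3 values
r1 m[φ0→X8] = [9, 9, 9]
r1 m[φ0→X13] = [9, 9, 9]
r1 m[φ0→X0] = [9, 9, 9]
r1 m[φ1→X12] = [8, 9, 9]
r1 m[φ1→X11] = [9, 7, 9]
r1 m[φ1→X0] = [8, 9, 8]
r1 m[φ2→X0] = [2, 7, 6]
r1 m[φ3→X12] = [5, 3, 8]
r1 m[φ4→X8] = [4, 5, 2]
r1 m[φ5→X13] = [3, 6, 3]
r1 m[φ6→X8] = [3, 8, 8]
r1 m[X8→φ0] = [1, 1, 1]
r1 m[X8→φ4] = [1, 1, 1]
r1 m[X8→φ6] = [1, 1, 1]
r1 m[X12→φ1] = [1, 1, 1]
r1 m[X12→φ3] = [1, 1, 1]
r1 m[X13→φ0] = [1, 1, 1]
r1 m[X13→φ5] = [1, 1, 1]
r1 m[X11→φ1] = [1, 1, 1]
r1 m[X0→φ0] = [1, 1, 1]
r1 m[X0→φ1] = [1, 1, 1]
r1 m[X0→φ2] = [1, 1, 1]
r2 m[φ0→X8] = [9, 9, 9]
r2 m[φ0→X13] = [9, 9, 9]
r2 m[φ0→X0] = [9, 9, 9]
r2 m[φ1→X12] = [8, 9, 9]
r2 m[φ1→X11] = [9, 7, 9]
r2 m[φ1→X0] = [8, 9, 8]
r2 m[φ2→X0] = [2, 7, 6]
r2 m[φ3→X12] = [5, 3, 8]
r2 m[φ4→X8] = [4, 5, 2]
r2 m[φ5→X13] = [3, 6, 3]
r2 m[φ6→X8] = [3, 8, 8]
r2 m[X8→φ0] = [12, 40, 16]
r2 m[X8→φ4] = [27, 72, 72]
r2 m[X8→φ6] = [36, 45, 18]
r2 m[X12→φ1] = [5, 3, 8]
r2 m[X12→φ3] = [8, 9, 9]
r2 m[X13→φ0] = [3, 6, 3]
r2 m[X13→φ5] = [9, 9, 9]
r2 m[X11→φ1] = [1, 1, 1]
r2 m[X0→φ0] = [16, 63, 48]
r2 m[X0→φ1] = [18, 63, 54]
r2 m[X0→φ2] = [72, 81, 72]
r3 m[φ0→X8] = [2646, 1152, 2592]
r3 m[φ0→X13] = [10080, 7680, 9072]
r3 m[φ0→X0] = [2160, 504, 960]
r3 m[φ1→X12] = [441, 567, 567]
r3 m[φ1→X11] = [3456, 2205, 4536]
r3 m[φ1→X0] = [40, 72, 64]
r3 m[φ2→X0] = [2, 7, 6]
r3 m[φ3→X12] = [5, 3, 8]
r3 m[φ4→X8] = [4, 5, 2]
r3 m[φ5→X13] = [3, 6, 3]
r3 m[φ6→X8] = [3, 8, 8]
r3 m[X8→φ0] = [12, 40, 16]
r3 m[X8→φ4] = [27, 72, 72]
r3 m[X8→φ6] = [36, 45, 18]
r3 m[X12→φ1] = [5, 3, 8]
r3 m[X12→φ3] = [8, 9, 9]
r3 m[X13→φ0] = [3, 6, 3]
r3 m[X13→φ5] = [9, 9, 9]
r3 m[X11→φ1] = [1, 1, 1]
r3 m[X0→φ0] = [16, 63, 48]
r3 m[X0→φ1] = [18, 63, 54]
r3 m[X0→φ2] = [72, 81, 72]
r4 m[φ0→X8] = [2646, 1152, 2592]
r4 m[φ0→X13] = [10080, 7680, 9072]
r4 m[φ0→X0] = [2160, 504, 960]
r4 m[φ1→X12] = [441, 567, 567]
r4 m[φ1→X11] = [3456, 2205, 4536]
r4 m[φ1→X0] = [40, 72, 64]
r4 m[φ2→X0] = [2, 7, 6]
r4 m[φ3→X12] = [5, 3, 8]
r4 m[φ4→X8] = [4, 5, 2]
r4 m[φ5→X13] = [3, 6, 3]
r4 m[φ6→X8] = [3, 8, 8]
r4 m[X8→φ0] = [12, 40, 16]
r4 m[X8→φ4] = [7938, 9216, 20736]
r4 m[X8→φ6] = [10584, 5760, 5184]
r4 m[X12→φ1] = [5, 3, 8]
r4 m[X12→φ3] = [441, 567, 567]
r4 m[X13→φ0] = [3, 6, 3]
r4 m[X13→φ5] = [10080, 7680, 9072]
r4 m[X11→φ1] = [1, 1, 1]
r4 m[X0→φ0] = [80, 504, 384]
r4 m[X0→φ1] = [4320, 3528, 5760]
r4 m[X0→φ2] = [86400, 36288, 61440]
r5 m[φ0→X8] = [21168, 9216, 20736]
r5 m[φ0→X13] = [80640, 61440, 72576]
r5 m[φ0→X0] = [2160, 504, 960]
r5 m[φ1→X12] = [34560, 40320, 46080]
r5 m[φ1→X11] = [368640, 230400, 254016]
r5 m[φ1→X0] = [40, 72, 64]
r5 m[φ2→X0] = [2, 7, 6]
r5 m[φ3→X12] = [5, 3, 8]
r5 m[φ4→X8] = [4, 5, 2]
r5 m[φ5→X13] = [3, 6, 3]
r5 m[φ6→X8] = [3, 8, 8]
r5 m[X8→φ0] = [12, 40, 16]
r5 m[X8→φ4] = [7938, 9216, 20736]
r5 m[X8→φ6] = [10584, 5760, 5184]
r5 m[X12→φ1] = [5, 3, 8]
r5 m[X12→φ3] = [441, 567, 567]
r5 m[X13→φ0] = [3, 6, 3]
r5 m[X13→φ5] = [10080, 7680, 9072]
r5 m[X11→φ1] = [1, 1, 1]
r5 m[X0→φ0] = [80, 504, 384]
r5 m[X0→φ1] = [4320, 3528, 5760]
r5 m[X0→φ2] = [86400, 36288, 61440]
r6 m[φ0→X8] = [21168, 9216, 20736]
r6 m[φ0→X13] = [80640, 61440, 72576]
r6 m[φ0→X0] = [2160, 504, 960]
r6 m[φ1→X12] = [34560, 40320, 46080]
r6 m[φ1→X11] = [368640, 230400, 254016]
r6 m[φ1→X0] = [40, 72, 64]
r6 m[φ2→X0] = [2, 7, 6]
r6 m[φ3→X12] = [5, 3, 8]
r6 m[φ4→X8] = [4, 5, 2]
r6 m[φ5→X13] = [3, 6, 3]
r6 m[φ6→X8] = [3, 8, 8]
r6 m[X8→φ0] = [12, 40, 16]
r6 m[X8→φ4] = [63504, 73728, 165888]
r6 m[X8→φ6] = [84672, 46080, 41472]
r6 m[X12→φ1] = [5, 3, 8]
r6 m[X12→φ3] = [34560, 40320, 46080]
r6 m[X13→φ0] = [3, 6, 3]
r6 m[X13→φ5] = [80640, 61440, 72576]
r6 m[X11→φ1] = [1, 1, 1]
r6 m[X0→φ0] = [80, 504, 384]
r6 m[X0→φ1] = [4320, 3528, 5760]
r6 m[X0→φ2] = [86400, 36288, 61440]
r7 m[φ0→X8] = [21168, 9216, 20736]
r7 m[φ0→X13] = [80640, 61440, 72576]
r7 m[φ0→X0] = [2160, 504, 960]
r7 m[φ1→X12] = [34560, 40320, 46080]
r7 m[φ1→X11] = [368640, 230400, 254016]
r7 m[φ1→X0] = [40, 72, 64]
r7 m[φ2→X0] = [2, 7, 6]
r7 m[φ3→X12] = [5, 3, 8]
r7 m[φ4→X8] = [4, 5, 2]
r7 m[φ5→X13] = [3, 6, 3]
r7 m[φ6→X8] = [3, 8, 8]
r7 m[X8→φ0] = [12, 40, 16]
r7 m[X8→φ4] = [63504, 73728, 165888]
r7 m[X8→φ6] = [84672, 46080, 41472]
r7 m[X12→φ1] = [5, 3, 8]
r7 m[X12→φ3] = [34560, 40320, 46080]
r7 m[X13→φ0] = [3, 6, 3]
r7 m[X13→φ5] = [80640, 61440, 72576]
r7 m[X11→φ1] = [1, 1, 1]
r7 m[X0→φ0] = [80, 504, 384]
r7 m[X0→φ1] = [4320, 3528, 5760]
r7 m[X0→φ2] = [86400, 36288, 61440]
fixed point reached at round 7
traceback from X8: (X8=1, X12=2, X13=1, X11=0, X0=2), score=368640

assignment: (X8=1, X12=2, X13=1, X11=0, X0=2); score = 368640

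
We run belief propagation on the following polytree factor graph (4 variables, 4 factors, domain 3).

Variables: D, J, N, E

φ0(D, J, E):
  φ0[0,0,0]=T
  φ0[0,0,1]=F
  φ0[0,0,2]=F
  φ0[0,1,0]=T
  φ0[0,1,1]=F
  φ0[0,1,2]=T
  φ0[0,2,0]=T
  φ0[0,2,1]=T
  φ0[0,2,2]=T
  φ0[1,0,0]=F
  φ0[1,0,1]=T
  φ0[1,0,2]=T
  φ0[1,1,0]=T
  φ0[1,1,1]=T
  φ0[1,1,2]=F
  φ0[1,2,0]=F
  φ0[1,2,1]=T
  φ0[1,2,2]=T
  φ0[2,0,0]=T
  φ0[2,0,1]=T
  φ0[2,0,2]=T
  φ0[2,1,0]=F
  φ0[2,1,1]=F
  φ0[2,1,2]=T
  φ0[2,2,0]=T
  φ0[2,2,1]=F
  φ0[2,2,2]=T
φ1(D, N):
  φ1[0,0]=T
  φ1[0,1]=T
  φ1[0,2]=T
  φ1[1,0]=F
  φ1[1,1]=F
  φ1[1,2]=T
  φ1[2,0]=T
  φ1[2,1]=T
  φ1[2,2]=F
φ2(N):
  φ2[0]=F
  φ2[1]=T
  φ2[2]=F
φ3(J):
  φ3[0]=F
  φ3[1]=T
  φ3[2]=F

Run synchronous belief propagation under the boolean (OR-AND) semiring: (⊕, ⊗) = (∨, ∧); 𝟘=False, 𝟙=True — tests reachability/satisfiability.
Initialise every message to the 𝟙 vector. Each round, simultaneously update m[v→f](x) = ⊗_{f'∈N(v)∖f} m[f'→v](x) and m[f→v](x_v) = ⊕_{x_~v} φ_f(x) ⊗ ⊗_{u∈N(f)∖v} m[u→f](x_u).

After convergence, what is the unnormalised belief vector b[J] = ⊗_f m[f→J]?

init: all messages = 𝟙 over 3 values
r1 m[φ0→D] = [T, T, T]
r1 m[φ0→J] = [T, T, T]
r1 m[φ0→E] = [T, T, T]
r1 m[φ1→D] = [T, T, T]
r1 m[φ1→N] = [T, T, T]
r1 m[φ2→N] = [F, T, F]
r1 m[φ3→J] = [F, T, F]
r1 m[D→φ0] = [T, T, T]
r1 m[D→φ1] = [T, T, T]
r1 m[J→φ0] = [T, T, T]
r1 m[J→φ3] = [T, T, T]
r1 m[N→φ1] = [T, T, T]
r1 m[N→φ2] = [T, T, T]
r1 m[E→φ0] = [T, T, T]
r2 m[φ0→D] = [T, T, T]
r2 m[φ0→J] = [T, T, T]
r2 m[φ0→E] = [T, T, T]
r2 m[φ1→D] = [T, T, T]
r2 m[φ1→N] = [T, T, T]
r2 m[φ2→N] = [F, T, F]
r2 m[φ3→J] = [F, T, F]
r2 m[D→φ0] = [T, T, T]
r2 m[D→φ1] = [T, T, T]
r2 m[J→φ0] = [F, T, F]
r2 m[J→φ3] = [T, T, T]
r2 m[N→φ1] = [F, T, F]
r2 m[N→φ2] = [T, T, T]
r2 m[E→φ0] = [T, T, T]
r3 m[φ0→D] = [T, T, T]
r3 m[φ0→J] = [T, T, T]
r3 m[φ0→E] = [T, T, T]
r3 m[φ1→D] = [T, F, T]
r3 m[φ1→N] = [T, T, T]
r3 m[φ2→N] = [F, T, F]
r3 m[φ3→J] = [F, T, F]
r3 m[D→φ0] = [T, T, T]
r3 m[D→φ1] = [T, T, T]
r3 m[J→φ0] = [F, T, F]
r3 m[J→φ3] = [T, T, T]
r3 m[N→φ1] = [F, T, F]
r3 m[N→φ2] = [T, T, T]
r3 m[E→φ0] = [T, T, T]
r4 m[φ0→D] = [T, T, T]
r4 m[φ0→J] = [T, T, T]
r4 m[φ0→E] = [T, T, T]
r4 m[φ1→D] = [T, F, T]
r4 m[φ1→N] = [T, T, T]
r4 m[φ2→N] = [F, T, F]
r4 m[φ3→J] = [F, T, F]
r4 m[D→φ0] = [T, F, T]
r4 m[D→φ1] = [T, T, T]
r4 m[J→φ0] = [F, T, F]
r4 m[J→φ3] = [T, T, T]
r4 m[N→φ1] = [F, T, F]
r4 m[N→φ2] = [T, T, T]
r4 m[E→φ0] = [T, T, T]
r5 m[φ0→D] = [T, T, T]
r5 m[φ0→J] = [T, T, T]
r5 m[φ0→E] = [T, F, T]
r5 m[φ1→D] = [T, F, T]
r5 m[φ1→N] = [T, T, T]
r5 m[φ2→N] = [F, T, F]
r5 m[φ3→J] = [F, T, F]
r5 m[D→φ0] = [T, F, T]
r5 m[D→φ1] = [T, T, T]
r5 m[J→φ0] = [F, T, F]
r5 m[J→φ3] = [T, T, T]
r5 m[N→φ1] = [F, T, F]
r5 m[N→φ2] = [T, T, T]
r5 m[E→φ0] = [T, T, T]
r6 m[φ0→D] = [T, T, T]
r6 m[φ0→J] = [T, T, T]
r6 m[φ0→E] = [T, F, T]
r6 m[φ1→D] = [T, F, T]
r6 m[φ1→N] = [T, T, T]
r6 m[φ2→N] = [F, T, F]
r6 m[φ3→J] = [F, T, F]
r6 m[D→φ0] = [T, F, T]
r6 m[D→φ1] = [T, T, T]
r6 m[J→φ0] = [F, T, F]
r6 m[J→φ3] = [T, T, T]
r6 m[N→φ1] = [F, T, F]
r6 m[N→φ2] = [T, T, T]
r6 m[E→φ0] = [T, T, T]
fixed point reached at round 6
b[J] = ⊗ incoming = [F, T, F]

b[J] = [F, T, F]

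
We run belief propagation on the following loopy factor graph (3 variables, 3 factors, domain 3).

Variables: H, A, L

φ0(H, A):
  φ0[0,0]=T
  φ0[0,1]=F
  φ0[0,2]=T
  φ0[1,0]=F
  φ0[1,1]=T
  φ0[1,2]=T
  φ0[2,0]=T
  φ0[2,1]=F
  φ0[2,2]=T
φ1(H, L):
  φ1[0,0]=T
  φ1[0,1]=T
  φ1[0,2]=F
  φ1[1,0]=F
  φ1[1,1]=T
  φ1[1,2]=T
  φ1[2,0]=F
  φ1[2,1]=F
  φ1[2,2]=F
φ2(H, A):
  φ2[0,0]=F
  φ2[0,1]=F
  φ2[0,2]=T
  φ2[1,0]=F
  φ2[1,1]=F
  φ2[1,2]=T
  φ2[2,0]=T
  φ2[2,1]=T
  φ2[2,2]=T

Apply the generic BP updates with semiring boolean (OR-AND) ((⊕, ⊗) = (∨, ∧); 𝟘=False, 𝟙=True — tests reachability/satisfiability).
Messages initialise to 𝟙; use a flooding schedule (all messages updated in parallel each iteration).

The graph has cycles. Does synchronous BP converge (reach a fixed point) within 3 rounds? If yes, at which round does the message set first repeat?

NOT CONVERGED within 3 rounds

init: all messages = 𝟙 over 3 values
r1 m[φ0→H] = [T, T, T]
r1 m[φ0→A] = [T, T, T]
r1 m[φ1→H] = [T, T, F]
r1 m[φ1→L] = [T, T, T]
r1 m[φ2→H] = [T, T, T]
r1 m[φ2→A] = [T, T, T]
r1 m[H→φ0] = [T, T, T]
r1 m[H→φ1] = [T, T, T]
r1 m[H→φ2] = [T, T, T]
r1 m[A→φ0] = [T, T, T]
r1 m[A→φ2] = [T, T, T]
r1 m[L→φ1] = [T, T, T]
r2 m[φ0→H] = [T, T, T]
r2 m[φ0→A] = [T, T, T]
r2 m[φ1→H] = [T, T, F]
r2 m[φ1→L] = [T, T, T]
r2 m[φ2→H] = [T, T, T]
r2 m[φ2→A] = [T, T, T]
r2 m[H→φ0] = [T, T, F]
r2 m[H→φ1] = [T, T, T]
r2 m[H→φ2] = [T, T, F]
r2 m[A→φ0] = [T, T, T]
r2 m[A→φ2] = [T, T, T]
r2 m[L→φ1] = [T, T, T]
r3 m[φ0→H] = [T, T, T]
r3 m[φ0→A] = [T, T, T]
r3 m[φ1→H] = [T, T, F]
r3 m[φ1→L] = [T, T, T]
r3 m[φ2→H] = [T, T, T]
r3 m[φ2→A] = [F, F, T]
r3 m[H→φ0] = [T, T, F]
r3 m[H→φ1] = [T, T, T]
r3 m[H→φ2] = [T, T, F]
r3 m[A→φ0] = [T, T, T]
r3 m[A→φ2] = [T, T, T]
r3 m[L→φ1] = [T, T, T]
no fixed point within 3 rounds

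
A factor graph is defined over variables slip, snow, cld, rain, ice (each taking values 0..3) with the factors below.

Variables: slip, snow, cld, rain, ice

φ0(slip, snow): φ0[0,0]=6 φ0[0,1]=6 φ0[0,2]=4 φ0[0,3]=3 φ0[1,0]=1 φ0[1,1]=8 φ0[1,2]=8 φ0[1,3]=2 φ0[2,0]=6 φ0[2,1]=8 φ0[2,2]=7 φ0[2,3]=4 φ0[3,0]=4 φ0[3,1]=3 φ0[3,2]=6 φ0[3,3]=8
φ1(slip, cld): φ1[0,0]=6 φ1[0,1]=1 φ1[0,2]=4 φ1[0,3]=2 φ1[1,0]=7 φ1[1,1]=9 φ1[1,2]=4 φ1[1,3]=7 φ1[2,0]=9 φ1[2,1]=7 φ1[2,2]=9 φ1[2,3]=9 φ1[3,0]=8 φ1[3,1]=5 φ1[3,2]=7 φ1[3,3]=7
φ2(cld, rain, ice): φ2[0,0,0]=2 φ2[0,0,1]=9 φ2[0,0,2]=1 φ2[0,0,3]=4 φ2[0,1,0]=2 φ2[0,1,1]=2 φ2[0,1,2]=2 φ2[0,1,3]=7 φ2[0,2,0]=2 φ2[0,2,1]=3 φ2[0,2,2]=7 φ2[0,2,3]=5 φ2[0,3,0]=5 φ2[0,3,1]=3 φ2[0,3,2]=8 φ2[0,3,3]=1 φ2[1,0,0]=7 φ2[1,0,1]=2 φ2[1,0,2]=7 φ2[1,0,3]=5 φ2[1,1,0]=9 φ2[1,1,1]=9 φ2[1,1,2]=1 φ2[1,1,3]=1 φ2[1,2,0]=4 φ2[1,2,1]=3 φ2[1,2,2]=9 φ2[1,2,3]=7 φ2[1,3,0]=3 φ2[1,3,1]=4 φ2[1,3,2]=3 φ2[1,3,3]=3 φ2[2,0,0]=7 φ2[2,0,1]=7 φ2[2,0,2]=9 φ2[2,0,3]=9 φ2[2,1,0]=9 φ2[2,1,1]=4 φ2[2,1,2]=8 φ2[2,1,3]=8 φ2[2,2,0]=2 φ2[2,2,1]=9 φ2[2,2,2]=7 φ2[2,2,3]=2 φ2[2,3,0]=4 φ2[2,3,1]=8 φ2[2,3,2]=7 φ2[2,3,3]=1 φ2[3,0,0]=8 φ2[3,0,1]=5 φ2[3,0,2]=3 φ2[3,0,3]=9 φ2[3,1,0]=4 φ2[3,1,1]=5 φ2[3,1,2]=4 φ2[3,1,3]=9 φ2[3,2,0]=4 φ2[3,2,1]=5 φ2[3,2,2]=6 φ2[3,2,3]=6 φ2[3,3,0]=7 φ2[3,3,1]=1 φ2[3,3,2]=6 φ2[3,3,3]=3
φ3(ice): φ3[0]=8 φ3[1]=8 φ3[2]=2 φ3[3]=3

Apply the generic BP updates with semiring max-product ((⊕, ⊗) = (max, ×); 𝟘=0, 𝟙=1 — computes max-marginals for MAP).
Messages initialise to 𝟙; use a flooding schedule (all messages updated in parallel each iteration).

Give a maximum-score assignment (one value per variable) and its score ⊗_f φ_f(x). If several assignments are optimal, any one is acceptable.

assignment: (slip=1, snow=1, cld=1, rain=1, ice=0); score = 5184

init: all messages = 𝟙 over 4 values
r1 m[φ0→slip] = [6, 8, 8, 8]
r1 m[φ0→snow] = [6, 8, 8, 8]
r1 m[φ1→slip] = [6, 9, 9, 8]
r1 m[φ1→cld] = [9, 9, 9, 9]
r1 m[φ2→cld] = [9, 9, 9, 9]
r1 m[φ2→rain] = [9, 9, 9, 8]
r1 m[φ2→ice] = [9, 9, 9, 9]
r1 m[φ3→ice] = [8, 8, 2, 3]
r1 m[slip→φ0] = [1, 1, 1, 1]
r1 m[slip→φ1] = [1, 1, 1, 1]
r1 m[snow→φ0] = [1, 1, 1, 1]
r1 m[cld→φ1] = [1, 1, 1, 1]
r1 m[cld→φ2] = [1, 1, 1, 1]
r1 m[rain→φ2] = [1, 1, 1, 1]
r1 m[ice→φ2] = [1, 1, 1, 1]
r1 m[ice→φ3] = [1, 1, 1, 1]
r2 m[φ0→slip] = [6, 8, 8, 8]
r2 m[φ0→snow] = [6, 8, 8, 8]
r2 m[φ1→slip] = [6, 9, 9, 8]
r2 m[φ1→cld] = [9, 9, 9, 9]
r2 m[φ2→cld] = [9, 9, 9, 9]
r2 m[φ2→rain] = [9, 9, 9, 8]
r2 m[φ2→ice] = [9, 9, 9, 9]
r2 m[φ3→ice] = [8, 8, 2, 3]
r2 m[slip→φ0] = [6, 9, 9, 8]
r2 m[slip→φ1] = [6, 8, 8, 8]
r2 m[snow→φ0] = [1, 1, 1, 1]
r2 m[cld→φ1] = [9, 9, 9, 9]
r2 m[cld→φ2] = [9, 9, 9, 9]
r2 m[rain→φ2] = [1, 1, 1, 1]
r2 m[ice→φ2] = [8, 8, 2, 3]
r2 m[ice→φ3] = [9, 9, 9, 9]
r3 m[φ0→slip] = [6, 8, 8, 8]
r3 m[φ0→snow] = [54, 72, 72, 64]
r3 m[φ1→slip] = [54, 81, 81, 72]
r3 m[φ1→cld] = [72, 72, 72, 72]
r3 m[φ2→cld] = [72, 72, 72, 64]
r3 m[φ2→rain] = [648, 648, 648, 576]
r3 m[φ2→ice] = [81, 81, 81, 81]
r3 m[φ3→ice] = [8, 8, 2, 3]
r3 m[slip→φ0] = [6, 9, 9, 8]
r3 m[slip→φ1] = [6, 8, 8, 8]
r3 m[snow→φ0] = [1, 1, 1, 1]
r3 m[cld→φ1] = [9, 9, 9, 9]
r3 m[cld→φ2] = [9, 9, 9, 9]
r3 m[rain→φ2] = [1, 1, 1, 1]
r3 m[ice→φ2] = [8, 8, 2, 3]
r3 m[ice→φ3] = [9, 9, 9, 9]
r4 m[φ0→slip] = [6, 8, 8, 8]
r4 m[φ0→snow] = [54, 72, 72, 64]
r4 m[φ1→slip] = [54, 81, 81, 72]
r4 m[φ1→cld] = [72, 72, 72, 72]
r4 m[φ2→cld] = [72, 72, 72, 64]
r4 m[φ2→rain] = [648, 648, 648, 576]
r4 m[φ2→ice] = [81, 81, 81, 81]
r4 m[φ3→ice] = [8, 8, 2, 3]
r4 m[slip→φ0] = [54, 81, 81, 72]
r4 m[slip→φ1] = [6, 8, 8, 8]
r4 m[snow→φ0] = [1, 1, 1, 1]
r4 m[cld→φ1] = [72, 72, 72, 64]
r4 m[cld→φ2] = [72, 72, 72, 72]
r4 m[rain→φ2] = [1, 1, 1, 1]
r4 m[ice→φ2] = [8, 8, 2, 3]
r4 m[ice→φ3] = [81, 81, 81, 81]
r5 m[φ0→slip] = [6, 8, 8, 8]
r5 m[φ0→snow] = [486, 648, 648, 576]
r5 m[φ1→slip] = [432, 648, 648, 576]
r5 m[φ1→cld] = [72, 72, 72, 72]
r5 m[φ2→cld] = [72, 72, 72, 64]
r5 m[φ2→rain] = [5184, 5184, 5184, 4608]
r5 m[φ2→ice] = [648, 648, 648, 648]
r5 m[φ3→ice] = [8, 8, 2, 3]
r5 m[slip→φ0] = [54, 81, 81, 72]
r5 m[slip→φ1] = [6, 8, 8, 8]
r5 m[snow→φ0] = [1, 1, 1, 1]
r5 m[cld→φ1] = [72, 72, 72, 64]
r5 m[cld→φ2] = [72, 72, 72, 72]
r5 m[rain→φ2] = [1, 1, 1, 1]
r5 m[ice→φ2] = [8, 8, 2, 3]
r5 m[ice→φ3] = [81, 81, 81, 81]
r6 m[φ0→slip] = [6, 8, 8, 8]
r6 m[φ0→snow] = [486, 648, 648, 576]
r6 m[φ1→slip] = [432, 648, 648, 576]
r6 m[φ1→cld] = [72, 72, 72, 72]
r6 m[φ2→cld] = [72, 72, 72, 64]
r6 m[φ2→rain] = [5184, 5184, 5184, 4608]
r6 m[φ2→ice] = [648, 648, 648, 648]
r6 m[φ3→ice] = [8, 8, 2, 3]
r6 m[slip→φ0] = [432, 648, 648, 576]
r6 m[slip→φ1] = [6, 8, 8, 8]
r6 m[snow→φ0] = [1, 1, 1, 1]
r6 m[cld→φ1] = [72, 72, 72, 64]
r6 m[cld→φ2] = [72, 72, 72, 72]
r6 m[rain→φ2] = [1, 1, 1, 1]
r6 m[ice→φ2] = [8, 8, 2, 3]
r6 m[ice→φ3] = [648, 648, 648, 648]
r7 m[φ0→slip] = [6, 8, 8, 8]
r7 m[φ0→snow] = [3888, 5184, 5184, 4608]
r7 m[φ1→slip] = [432, 648, 648, 576]
r7 m[φ1→cld] = [72, 72, 72, 72]
r7 m[φ2→cld] = [72, 72, 72, 64]
r7 m[φ2→rain] = [5184, 5184, 5184, 4608]
r7 m[φ2→ice] = [648, 648, 648, 648]
r7 m[φ3→ice] = [8, 8, 2, 3]
r7 m[slip→φ0] = [432, 648, 648, 576]
r7 m[slip→φ1] = [6, 8, 8, 8]
r7 m[snow→φ0] = [1, 1, 1, 1]
r7 m[cld→φ1] = [72, 72, 72, 64]
r7 m[cld→φ2] = [72, 72, 72, 72]
r7 m[rain→φ2] = [1, 1, 1, 1]
r7 m[ice→φ2] = [8, 8, 2, 3]
r7 m[ice→φ3] = [648, 648, 648, 648]
r8 m[φ0→slip] = [6, 8, 8, 8]
r8 m[φ0→snow] = [3888, 5184, 5184, 4608]
r8 m[φ1→slip] = [432, 648, 648, 576]
r8 m[φ1→cld] = [72, 72, 72, 72]
r8 m[φ2→cld] = [72, 72, 72, 64]
r8 m[φ2→rain] = [5184, 5184, 5184, 4608]
r8 m[φ2→ice] = [648, 648, 648, 648]
r8 m[φ3→ice] = [8, 8, 2, 3]
r8 m[slip→φ0] = [432, 648, 648, 576]
r8 m[slip→φ1] = [6, 8, 8, 8]
r8 m[snow→φ0] = [1, 1, 1, 1]
r8 m[cld→φ1] = [72, 72, 72, 64]
r8 m[cld→φ2] = [72, 72, 72, 72]
r8 m[rain→φ2] = [1, 1, 1, 1]
r8 m[ice→φ2] = [8, 8, 2, 3]
r8 m[ice→φ3] = [648, 648, 648, 648]
fixed point reached at round 8
traceback from slip: (slip=1, snow=1, cld=1, rain=1, ice=0), score=5184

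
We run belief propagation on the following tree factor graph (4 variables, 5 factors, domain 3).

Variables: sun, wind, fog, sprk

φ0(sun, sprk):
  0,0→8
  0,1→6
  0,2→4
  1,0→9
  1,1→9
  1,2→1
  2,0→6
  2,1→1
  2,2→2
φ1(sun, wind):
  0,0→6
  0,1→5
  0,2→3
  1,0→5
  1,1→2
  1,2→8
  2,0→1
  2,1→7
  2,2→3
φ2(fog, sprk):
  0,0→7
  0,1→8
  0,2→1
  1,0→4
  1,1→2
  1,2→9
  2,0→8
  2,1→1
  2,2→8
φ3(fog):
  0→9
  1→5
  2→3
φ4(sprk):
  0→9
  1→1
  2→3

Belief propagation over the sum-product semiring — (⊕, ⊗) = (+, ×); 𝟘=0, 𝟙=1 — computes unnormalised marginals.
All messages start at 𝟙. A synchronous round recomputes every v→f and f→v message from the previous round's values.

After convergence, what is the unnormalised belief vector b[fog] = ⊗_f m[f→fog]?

b[fog] = [196542, 71195, 74994]

init: all messages = 𝟙 over 3 values
r1 m[φ0→sun] = [18, 19, 9]
r1 m[φ0→sprk] = [23, 16, 7]
r1 m[φ1→sun] = [14, 15, 11]
r1 m[φ1→wind] = [12, 14, 14]
r1 m[φ2→fog] = [16, 15, 17]
r1 m[φ2→sprk] = [19, 11, 18]
r1 m[φ3→fog] = [9, 5, 3]
r1 m[φ4→sprk] = [9, 1, 3]
r1 m[sun→φ0] = [1, 1, 1]
r1 m[sun→φ1] = [1, 1, 1]
r1 m[wind→φ1] = [1, 1, 1]
r1 m[fog→φ2] = [1, 1, 1]
r1 m[fog→φ3] = [1, 1, 1]
r1 m[sprk→φ0] = [1, 1, 1]
r1 m[sprk→φ2] = [1, 1, 1]
r1 m[sprk→φ4] = [1, 1, 1]
r2 m[φ0→sun] = [18, 19, 9]
r2 m[φ0→sprk] = [23, 16, 7]
r2 m[φ1→sun] = [14, 15, 11]
r2 m[φ1→wind] = [12, 14, 14]
r2 m[φ2→fog] = [16, 15, 17]
r2 m[φ2→sprk] = [19, 11, 18]
r2 m[φ3→fog] = [9, 5, 3]
r2 m[φ4→sprk] = [9, 1, 3]
r2 m[sun→φ0] = [14, 15, 11]
r2 m[sun→φ1] = [18, 19, 9]
r2 m[wind→φ1] = [1, 1, 1]
r2 m[fog→φ2] = [9, 5, 3]
r2 m[fog→φ3] = [16, 15, 17]
r2 m[sprk→φ0] = [171, 11, 54]
r2 m[sprk→φ2] = [207, 16, 21]
r2 m[sprk→φ4] = [437, 176, 126]
r3 m[φ0→sun] = [1650, 1692, 1145]
r3 m[φ0→sprk] = [313, 230, 93]
r3 m[φ1→sun] = [14, 15, 11]
r3 m[φ1→wind] = [212, 191, 233]
r3 m[φ2→fog] = [1598, 1049, 1840]
r3 m[φ2→sprk] = [107, 85, 78]
r3 m[φ3→fog] = [9, 5, 3]
r3 m[φ4→sprk] = [9, 1, 3]
r3 m[sun→φ0] = [14, 15, 11]
r3 m[sun→φ1] = [18, 19, 9]
r3 m[wind→φ1] = [1, 1, 1]
r3 m[fog→φ2] = [9, 5, 3]
r3 m[fog→φ3] = [16, 15, 17]
r3 m[sprk→φ0] = [171, 11, 54]
r3 m[sprk→φ2] = [207, 16, 21]
r3 m[sprk→φ4] = [437, 176, 126]
r4 m[φ0→sun] = [1650, 1692, 1145]
r4 m[φ0→sprk] = [313, 230, 93]
r4 m[φ1→sun] = [14, 15, 11]
r4 m[φ1→wind] = [212, 191, 233]
r4 m[φ2→fog] = [1598, 1049, 1840]
r4 m[φ2→sprk] = [107, 85, 78]
r4 m[φ3→fog] = [9, 5, 3]
r4 m[φ4→sprk] = [9, 1, 3]
r4 m[sun→φ0] = [14, 15, 11]
r4 m[sun→φ1] = [1650, 1692, 1145]
r4 m[wind→φ1] = [1, 1, 1]
r4 m[fog→φ2] = [9, 5, 3]
r4 m[fog→φ3] = [1598, 1049, 1840]
r4 m[sprk→φ0] = [963, 85, 234]
r4 m[sprk→φ2] = [2817, 230, 279]
r4 m[sprk→φ4] = [33491, 19550, 7254]
r5 m[φ0→sun] = [9150, 9666, 6331]
r5 m[φ0→sprk] = [313, 230, 93]
r5 m[φ1→sun] = [14, 15, 11]
r5 m[φ1→wind] = [19505, 19649, 21921]
r5 m[φ2→fog] = [21838, 14239, 24998]
r5 m[φ2→sprk] = [107, 85, 78]
r5 m[φ3→fog] = [9, 5, 3]
r5 m[φ4→sprk] = [9, 1, 3]
r5 m[sun→φ0] = [14, 15, 11]
r5 m[sun→φ1] = [1650, 1692, 1145]
r5 m[wind→φ1] = [1, 1, 1]
r5 m[fog→φ2] = [9, 5, 3]
r5 m[fog→φ3] = [1598, 1049, 1840]
r5 m[sprk→φ0] = [963, 85, 234]
r5 m[sprk→φ2] = [2817, 230, 279]
r5 m[sprk→φ4] = [33491, 19550, 7254]
r6 m[φ0→sun] = [9150, 9666, 6331]
r6 m[φ0→sprk] = [313, 230, 93]
r6 m[φ1→sun] = [14, 15, 11]
r6 m[φ1→wind] = [19505, 19649, 21921]
r6 m[φ2→fog] = [21838, 14239, 24998]
r6 m[φ2→sprk] = [107, 85, 78]
r6 m[φ3→fog] = [9, 5, 3]
r6 m[φ4→sprk] = [9, 1, 3]
r6 m[sun→φ0] = [14, 15, 11]
r6 m[sun→φ1] = [9150, 9666, 6331]
r6 m[wind→φ1] = [1, 1, 1]
r6 m[fog→φ2] = [9, 5, 3]
r6 m[fog→φ3] = [21838, 14239, 24998]
r6 m[sprk→φ0] = [963, 85, 234]
r6 m[sprk→φ2] = [2817, 230, 279]
r6 m[sprk→φ4] = [33491, 19550, 7254]
r7 m[φ0→sun] = [9150, 9666, 6331]
r7 m[φ0→sprk] = [313, 230, 93]
r7 m[φ1→sun] = [14, 15, 11]
r7 m[φ1→wind] = [109561, 109399, 123771]
r7 m[φ2→fog] = [21838, 14239, 24998]
r7 m[φ2→sprk] = [107, 85, 78]
r7 m[φ3→fog] = [9, 5, 3]
r7 m[φ4→sprk] = [9, 1, 3]
r7 m[sun→φ0] = [14, 15, 11]
r7 m[sun→φ1] = [9150, 9666, 6331]
r7 m[wind→φ1] = [1, 1, 1]
r7 m[fog→φ2] = [9, 5, 3]
r7 m[fog→φ3] = [21838, 14239, 24998]
r7 m[sprk→φ0] = [963, 85, 234]
r7 m[sprk→φ2] = [2817, 230, 279]
r7 m[sprk→φ4] = [33491, 19550, 7254]
r8 m[φ0→sun] = [9150, 9666, 6331]
r8 m[φ0→sprk] = [313, 230, 93]
r8 m[φ1→sun] = [14, 15, 11]
r8 m[φ1→wind] = [109561, 109399, 123771]
r8 m[φ2→fog] = [21838, 14239, 24998]
r8 m[φ2→sprk] = [107, 85, 78]
r8 m[φ3→fog] = [9, 5, 3]
r8 m[φ4→sprk] = [9, 1, 3]
r8 m[sun→φ0] = [14, 15, 11]
r8 m[sun→φ1] = [9150, 9666, 6331]
r8 m[wind→φ1] = [1, 1, 1]
r8 m[fog→φ2] = [9, 5, 3]
r8 m[fog→φ3] = [21838, 14239, 24998]
r8 m[sprk→φ0] = [963, 85, 234]
r8 m[sprk→φ2] = [2817, 230, 279]
r8 m[sprk→φ4] = [33491, 19550, 7254]
fixed point reached at round 8
b[fog] = ⊗ incoming = [196542, 71195, 74994]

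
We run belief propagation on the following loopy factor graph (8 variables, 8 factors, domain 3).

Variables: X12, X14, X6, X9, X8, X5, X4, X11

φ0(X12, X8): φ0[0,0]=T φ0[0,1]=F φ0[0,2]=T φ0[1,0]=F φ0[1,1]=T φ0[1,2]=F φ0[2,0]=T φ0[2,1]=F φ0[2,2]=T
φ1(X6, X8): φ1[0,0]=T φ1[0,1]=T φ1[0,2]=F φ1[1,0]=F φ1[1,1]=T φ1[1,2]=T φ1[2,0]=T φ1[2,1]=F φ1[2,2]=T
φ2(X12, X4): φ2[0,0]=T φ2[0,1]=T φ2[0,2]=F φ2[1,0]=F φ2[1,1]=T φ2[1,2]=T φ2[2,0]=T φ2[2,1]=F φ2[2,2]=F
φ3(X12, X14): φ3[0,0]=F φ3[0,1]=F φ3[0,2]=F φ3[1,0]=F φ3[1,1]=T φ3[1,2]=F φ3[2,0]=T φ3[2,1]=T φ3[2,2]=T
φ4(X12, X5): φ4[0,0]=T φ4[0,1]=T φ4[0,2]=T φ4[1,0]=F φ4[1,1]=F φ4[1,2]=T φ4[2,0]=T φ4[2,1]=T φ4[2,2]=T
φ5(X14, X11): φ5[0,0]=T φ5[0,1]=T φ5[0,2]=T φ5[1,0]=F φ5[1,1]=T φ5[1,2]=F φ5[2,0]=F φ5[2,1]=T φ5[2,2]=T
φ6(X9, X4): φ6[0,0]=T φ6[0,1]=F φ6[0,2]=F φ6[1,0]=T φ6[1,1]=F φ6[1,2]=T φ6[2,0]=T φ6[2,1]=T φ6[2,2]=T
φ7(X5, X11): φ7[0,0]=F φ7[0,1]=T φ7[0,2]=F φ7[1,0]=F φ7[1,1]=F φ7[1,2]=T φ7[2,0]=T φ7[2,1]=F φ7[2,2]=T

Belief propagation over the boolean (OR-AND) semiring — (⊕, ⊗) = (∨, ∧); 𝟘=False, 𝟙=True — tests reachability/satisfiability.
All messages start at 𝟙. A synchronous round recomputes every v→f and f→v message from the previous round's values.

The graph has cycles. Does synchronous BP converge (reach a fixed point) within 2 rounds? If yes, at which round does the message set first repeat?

NOT CONVERGED within 2 rounds

init: all messages = 𝟙 over 3 values
r1 m[φ0→X12] = [T, T, T]
r1 m[φ0→X8] = [T, T, T]
r1 m[φ1→X6] = [T, T, T]
r1 m[φ1→X8] = [T, T, T]
r1 m[φ2→X12] = [T, T, T]
r1 m[φ2→X4] = [T, T, T]
r1 m[φ3→X12] = [F, T, T]
r1 m[φ3→X14] = [T, T, T]
r1 m[φ4→X12] = [T, T, T]
r1 m[φ4→X5] = [T, T, T]
r1 m[φ5→X14] = [T, T, T]
r1 m[φ5→X11] = [T, T, T]
r1 m[φ6→X9] = [T, T, T]
r1 m[φ6→X4] = [T, T, T]
r1 m[φ7→X5] = [T, T, T]
r1 m[φ7→X11] = [T, T, T]
r1 m[X12→φ0] = [T, T, T]
r1 m[X12→φ2] = [T, T, T]
r1 m[X12→φ3] = [T, T, T]
r1 m[X12→φ4] = [T, T, T]
r1 m[X14→φ3] = [T, T, T]
r1 m[X14→φ5] = [T, T, T]
r1 m[X6→φ1] = [T, T, T]
r1 m[X9→φ6] = [T, T, T]
r1 m[X8→φ0] = [T, T, T]
r1 m[X8→φ1] = [T, T, T]
r1 m[X5→φ4] = [T, T, T]
r1 m[X5→φ7] = [T, T, T]
r1 m[X4→φ2] = [T, T, T]
r1 m[X4→φ6] = [T, T, T]
r1 m[X11→φ5] = [T, T, T]
r1 m[X11→φ7] = [T, T, T]
r2 m[φ0→X12] = [T, T, T]
r2 m[φ0→X8] = [T, T, T]
r2 m[φ1→X6] = [T, T, T]
r2 m[φ1→X8] = [T, T, T]
r2 m[φ2→X12] = [T, T, T]
r2 m[φ2→X4] = [T, T, T]
r2 m[φ3→X12] = [F, T, T]
r2 m[φ3→X14] = [T, T, T]
r2 m[φ4→X12] = [T, T, T]
r2 m[φ4→X5] = [T, T, T]
r2 m[φ5→X14] = [T, T, T]
r2 m[φ5→X11] = [T, T, T]
r2 m[φ6→X9] = [T, T, T]
r2 m[φ6→X4] = [T, T, T]
r2 m[φ7→X5] = [T, T, T]
r2 m[φ7→X11] = [T, T, T]
r2 m[X12→φ0] = [F, T, T]
r2 m[X12→φ2] = [F, T, T]
r2 m[X12→φ3] = [T, T, T]
r2 m[X12→φ4] = [F, T, T]
r2 m[X14→φ3] = [T, T, T]
r2 m[X14→φ5] = [T, T, T]
r2 m[X6→φ1] = [T, T, T]
r2 m[X9→φ6] = [T, T, T]
r2 m[X8→φ0] = [T, T, T]
r2 m[X8→φ1] = [T, T, T]
r2 m[X5→φ4] = [T, T, T]
r2 m[X5→φ7] = [T, T, T]
r2 m[X4→φ2] = [T, T, T]
r2 m[X4→φ6] = [T, T, T]
r2 m[X11→φ5] = [T, T, T]
r2 m[X11→φ7] = [T, T, T]
no fixed point within 2 rounds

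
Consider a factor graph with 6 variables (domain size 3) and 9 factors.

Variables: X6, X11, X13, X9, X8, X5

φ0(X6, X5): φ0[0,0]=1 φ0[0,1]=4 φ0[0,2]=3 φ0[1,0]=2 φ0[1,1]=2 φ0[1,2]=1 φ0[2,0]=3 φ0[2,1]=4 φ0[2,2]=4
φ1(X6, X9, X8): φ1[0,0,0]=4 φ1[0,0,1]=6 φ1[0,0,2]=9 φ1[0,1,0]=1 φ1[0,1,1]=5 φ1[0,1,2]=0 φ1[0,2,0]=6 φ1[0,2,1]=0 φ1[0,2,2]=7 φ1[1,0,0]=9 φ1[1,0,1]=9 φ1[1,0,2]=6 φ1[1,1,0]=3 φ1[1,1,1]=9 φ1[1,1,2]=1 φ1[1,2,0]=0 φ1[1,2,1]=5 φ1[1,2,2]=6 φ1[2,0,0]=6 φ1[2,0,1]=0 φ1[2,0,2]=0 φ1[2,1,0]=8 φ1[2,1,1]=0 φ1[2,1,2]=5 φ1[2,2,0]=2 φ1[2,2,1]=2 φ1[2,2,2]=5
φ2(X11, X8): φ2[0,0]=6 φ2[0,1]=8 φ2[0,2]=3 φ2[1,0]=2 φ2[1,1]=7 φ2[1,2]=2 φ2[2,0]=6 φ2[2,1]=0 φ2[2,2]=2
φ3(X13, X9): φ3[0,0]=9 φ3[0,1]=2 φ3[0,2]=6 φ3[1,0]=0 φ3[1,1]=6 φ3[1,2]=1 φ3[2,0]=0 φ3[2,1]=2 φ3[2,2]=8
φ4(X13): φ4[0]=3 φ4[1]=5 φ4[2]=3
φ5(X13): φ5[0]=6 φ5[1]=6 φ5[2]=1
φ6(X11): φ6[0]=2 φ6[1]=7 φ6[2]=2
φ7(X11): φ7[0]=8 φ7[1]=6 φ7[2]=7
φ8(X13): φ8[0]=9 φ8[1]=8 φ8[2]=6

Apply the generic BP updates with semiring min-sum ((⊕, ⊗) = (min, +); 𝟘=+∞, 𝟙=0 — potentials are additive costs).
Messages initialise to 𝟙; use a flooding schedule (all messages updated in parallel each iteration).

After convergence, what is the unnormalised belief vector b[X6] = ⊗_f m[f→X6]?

init: all messages = 𝟙 over 3 values
r1 m[φ0→X6] = [1, 1, 3]
r1 m[φ0→X5] = [1, 2, 1]
r1 m[φ1→X6] = [0, 0, 0]
r1 m[φ1→X9] = [0, 0, 0]
r1 m[φ1→X8] = [0, 0, 0]
r1 m[φ2→X11] = [3, 2, 0]
r1 m[φ2→X8] = [2, 0, 2]
r1 m[φ3→X13] = [2, 0, 0]
r1 m[φ3→X9] = [0, 2, 1]
r1 m[φ4→X13] = [3, 5, 3]
r1 m[φ5→X13] = [6, 6, 1]
r1 m[φ6→X11] = [2, 7, 2]
r1 m[φ7→X11] = [8, 6, 7]
r1 m[φ8→X13] = [9, 8, 6]
r1 m[X6→φ0] = [0, 0, 0]
r1 m[X6→φ1] = [0, 0, 0]
r1 m[X11→φ2] = [0, 0, 0]
r1 m[X11→φ6] = [0, 0, 0]
r1 m[X11→φ7] = [0, 0, 0]
r1 m[X13→φ3] = [0, 0, 0]
r1 m[X13→φ4] = [0, 0, 0]
r1 m[X13→φ5] = [0, 0, 0]
r1 m[X13→φ8] = [0, 0, 0]
r1 m[X9→φ1] = [0, 0, 0]
r1 m[X9→φ3] = [0, 0, 0]
r1 m[X8→φ1] = [0, 0, 0]
r1 m[X8→φ2] = [0, 0, 0]
r1 m[X5→φ0] = [0, 0, 0]
r2 m[φ0→X6] = [1, 1, 3]
r2 m[φ0→X5] = [1, 2, 1]
r2 m[φ1→X6] = [0, 0, 0]
r2 m[φ1→X9] = [0, 0, 0]
r2 m[φ1→X8] = [0, 0, 0]
r2 m[φ2→X11] = [3, 2, 0]
r2 m[φ2→X8] = [2, 0, 2]
r2 m[φ3→X13] = [2, 0, 0]
r2 m[φ3→X9] = [0, 2, 1]
r2 m[φ4→X13] = [3, 5, 3]
r2 m[φ5→X13] = [6, 6, 1]
r2 m[φ6→X11] = [2, 7, 2]
r2 m[φ7→X11] = [8, 6, 7]
r2 m[φ8→X13] = [9, 8, 6]
r2 m[X6→φ0] = [0, 0, 0]
r2 m[X6→φ1] = [1, 1, 3]
r2 m[X11→φ2] = [10, 13, 9]
r2 m[X11→φ6] = [11, 8, 7]
r2 m[X11→φ7] = [5, 9, 2]
r2 m[X13→φ3] = [18, 19, 10]
r2 m[X13→φ4] = [17, 14, 7]
r2 m[X13→φ5] = [14, 13, 9]
r2 m[X13→φ8] = [11, 11, 4]
r2 m[X9→φ1] = [0, 2, 1]
r2 m[X9→φ3] = [0, 0, 0]
r2 m[X8→φ1] = [2, 0, 2]
r2 m[X8→φ2] = [0, 0, 0]
r2 m[X5→φ0] = [0, 0, 0]
r3 m[φ0→X6] = [1, 1, 3]
r3 m[φ0→X5] = [1, 2, 1]
r3 m[φ1→X6] = [1, 3, 0]
r3 m[φ1→X9] = [3, 3, 1]
r3 m[φ1→X8] = [2, 2, 3]
r3 m[φ2→X11] = [3, 2, 0]
r3 m[φ2→X8] = [15, 9, 11]
r3 m[φ3→X13] = [2, 0, 0]
r3 m[φ3→X9] = [10, 12, 18]
r3 m[φ4→X13] = [3, 5, 3]
r3 m[φ5→X13] = [6, 6, 1]
r3 m[φ6→X11] = [2, 7, 2]
r3 m[φ7→X11] = [8, 6, 7]
r3 m[φ8→X13] = [9, 8, 6]
r3 m[X6→φ0] = [0, 0, 0]
r3 m[X6→φ1] = [1, 1, 3]
r3 m[X11→φ2] = [10, 13, 9]
r3 m[X11→φ6] = [11, 8, 7]
r3 m[X11→φ7] = [5, 9, 2]
r3 m[X13→φ3] = [18, 19, 10]
r3 m[X13→φ4] = [17, 14, 7]
r3 m[X13→φ5] = [14, 13, 9]
r3 m[X13→φ8] = [11, 11, 4]
r3 m[X9→φ1] = [0, 2, 1]
r3 m[X9→φ3] = [0, 0, 0]
r3 m[X8→φ1] = [2, 0, 2]
r3 m[X8→φ2] = [0, 0, 0]
r3 m[X5→φ0] = [0, 0, 0]
r4 m[φ0→X6] = [1, 1, 3]
r4 m[φ0→X5] = [1, 2, 1]
r4 m[φ1→X6] = [1, 3, 0]
r4 m[φ1→X9] = [3, 3, 1]
r4 m[φ1→X8] = [2, 2, 3]
r4 m[φ2→X11] = [3, 2, 0]
r4 m[φ2→X8] = [15, 9, 11]
r4 m[φ3→X13] = [2, 0, 0]
r4 m[φ3→X9] = [10, 12, 18]
r4 m[φ4→X13] = [3, 5, 3]
r4 m[φ5→X13] = [6, 6, 1]
r4 m[φ6→X11] = [2, 7, 2]
r4 m[φ7→X11] = [8, 6, 7]
r4 m[φ8→X13] = [9, 8, 6]
r4 m[X6→φ0] = [1, 3, 0]
r4 m[X6→φ1] = [1, 1, 3]
r4 m[X11→φ2] = [10, 13, 9]
r4 m[X11→φ6] = [11, 8, 7]
r4 m[X11→φ7] = [5, 9, 2]
r4 m[X13→φ3] = [18, 19, 10]
r4 m[X13→φ4] = [17, 14, 7]
r4 m[X13→φ5] = [14, 13, 9]
r4 m[X13→φ8] = [11, 11, 4]
r4 m[X9→φ1] = [10, 12, 18]
r4 m[X9→φ3] = [3, 3, 1]
r4 m[X8→φ1] = [15, 9, 11]
r4 m[X8→φ2] = [2, 2, 3]
r4 m[X5→φ0] = [0, 0, 0]
r5 m[φ0→X6] = [1, 1, 3]
r5 m[φ0→X5] = [2, 4, 4]
r5 m[φ1→X6] = [23, 24, 19]
r5 m[φ1→X9] = [12, 12, 10]
r5 m[φ1→X8] = [14, 13, 13]
r5 m[φ2→X11] = [6, 4, 2]
r5 m[φ2→X8] = [15, 9, 11]
r5 m[φ3→X13] = [5, 2, 3]
r5 m[φ3→X9] = [10, 12, 18]
r5 m[φ4→X13] = [3, 5, 3]
r5 m[φ5→X13] = [6, 6, 1]
r5 m[φ6→X11] = [2, 7, 2]
r5 m[φ7→X11] = [8, 6, 7]
r5 m[φ8→X13] = [9, 8, 6]
r5 m[X6→φ0] = [1, 3, 0]
r5 m[X6→φ1] = [1, 1, 3]
r5 m[X11→φ2] = [10, 13, 9]
r5 m[X11→φ6] = [11, 8, 7]
r5 m[X11→φ7] = [5, 9, 2]
r5 m[X13→φ3] = [18, 19, 10]
r5 m[X13→φ4] = [17, 14, 7]
r5 m[X13→φ5] = [14, 13, 9]
r5 m[X13→φ8] = [11, 11, 4]
r5 m[X9→φ1] = [10, 12, 18]
r5 m[X9→φ3] = [3, 3, 1]
r5 m[X8→φ1] = [15, 9, 11]
r5 m[X8→φ2] = [2, 2, 3]
r5 m[X5→φ0] = [0, 0, 0]
r6 m[φ0→X6] = [1, 1, 3]
r6 m[φ0→X5] = [2, 4, 4]
r6 m[φ1→X6] = [23, 24, 19]
r6 m[φ1→X9] = [12, 12, 10]
r6 m[φ1→X8] = [14, 13, 13]
r6 m[φ2→X11] = [6, 4, 2]
r6 m[φ2→X8] = [15, 9, 11]
r6 m[φ3→X13] = [5, 2, 3]
r6 m[φ3→X9] = [10, 12, 18]
r6 m[φ4→X13] = [3, 5, 3]
r6 m[φ5→X13] = [6, 6, 1]
r6 m[φ6→X11] = [2, 7, 2]
r6 m[φ7→X11] = [8, 6, 7]
r6 m[φ8→X13] = [9, 8, 6]
r6 m[X6→φ0] = [23, 24, 19]
r6 m[X6→φ1] = [1, 1, 3]
r6 m[X11→φ2] = [10, 13, 9]
r6 m[X11→φ6] = [14, 10, 9]
r6 m[X11→φ7] = [8, 11, 4]
r6 m[X13→φ3] = [18, 19, 10]
r6 m[X13→φ4] = [20, 16, 10]
r6 m[X13→φ5] = [17, 15, 12]
r6 m[X13→φ8] = [14, 13, 7]
r6 m[X9→φ1] = [10, 12, 18]
r6 m[X9→φ3] = [12, 12, 10]
r6 m[X8→φ1] = [15, 9, 11]
r6 m[X8→φ2] = [14, 13, 13]
r6 m[X5→φ0] = [0, 0, 0]
r7 m[φ0→X6] = [1, 1, 3]
r7 m[φ0→X5] = [22, 23, 23]
r7 m[φ1→X6] = [23, 24, 19]
r7 m[φ1→X9] = [12, 12, 10]
r7 m[φ1→X8] = [14, 13, 13]
r7 m[φ2→X11] = [16, 15, 13]
r7 m[φ2→X8] = [15, 9, 11]
r7 m[φ3→X13] = [14, 11, 12]
r7 m[φ3→X9] = [10, 12, 18]
r7 m[φ4→X13] = [3, 5, 3]
r7 m[φ5→X13] = [6, 6, 1]
r7 m[φ6→X11] = [2, 7, 2]
r7 m[φ7→X11] = [8, 6, 7]
r7 m[φ8→X13] = [9, 8, 6]
r7 m[X6→φ0] = [23, 24, 19]
r7 m[X6→φ1] = [1, 1, 3]
r7 m[X11→φ2] = [10, 13, 9]
r7 m[X11→φ6] = [14, 10, 9]
r7 m[X11→φ7] = [8, 11, 4]
r7 m[X13→φ3] = [18, 19, 10]
r7 m[X13→φ4] = [20, 16, 10]
r7 m[X13→φ5] = [17, 15, 12]
r7 m[X13→φ8] = [14, 13, 7]
r7 m[X9→φ1] = [10, 12, 18]
r7 m[X9→φ3] = [12, 12, 10]
r7 m[X8→φ1] = [15, 9, 11]
r7 m[X8→φ2] = [14, 13, 13]
r7 m[X5→φ0] = [0, 0, 0]
r8 m[φ0→X6] = [1, 1, 3]
r8 m[φ0→X5] = [22, 23, 23]
r8 m[φ1→X6] = [23, 24, 19]
r8 m[φ1→X9] = [12, 12, 10]
r8 m[φ1→X8] = [14, 13, 13]
r8 m[φ2→X11] = [16, 15, 13]
r8 m[φ2→X8] = [15, 9, 11]
r8 m[φ3→X13] = [14, 11, 12]
r8 m[φ3→X9] = [10, 12, 18]
r8 m[φ4→X13] = [3, 5, 3]
r8 m[φ5→X13] = [6, 6, 1]
r8 m[φ6→X11] = [2, 7, 2]
r8 m[φ7→X11] = [8, 6, 7]
r8 m[φ8→X13] = [9, 8, 6]
r8 m[X6→φ0] = [23, 24, 19]
r8 m[X6→φ1] = [1, 1, 3]
r8 m[X11→φ2] = [10, 13, 9]
r8 m[X11→φ6] = [24, 21, 20]
r8 m[X11→φ7] = [18, 22, 15]
r8 m[X13→φ3] = [18, 19, 10]
r8 m[X13→φ4] = [29, 25, 19]
r8 m[X13→φ5] = [26, 24, 21]
r8 m[X13→φ8] = [23, 22, 16]
r8 m[X9→φ1] = [10, 12, 18]
r8 m[X9→φ3] = [12, 12, 10]
r8 m[X8→φ1] = [15, 9, 11]
r8 m[X8→φ2] = [14, 13, 13]
r8 m[X5→φ0] = [0, 0, 0]
r9 m[φ0→X6] = [1, 1, 3]
r9 m[φ0→X5] = [22, 23, 23]
r9 m[φ1→X6] = [23, 24, 19]
r9 m[φ1→X9] = [12, 12, 10]
r9 m[φ1→X8] = [14, 13, 13]
r9 m[φ2→X11] = [16, 15, 13]
r9 m[φ2→X8] = [15, 9, 11]
r9 m[φ3→X13] = [14, 11, 12]
r9 m[φ3→X9] = [10, 12, 18]
r9 m[φ4→X13] = [3, 5, 3]
r9 m[φ5→X13] = [6, 6, 1]
r9 m[φ6→X11] = [2, 7, 2]
r9 m[φ7→X11] = [8, 6, 7]
r9 m[φ8→X13] = [9, 8, 6]
r9 m[X6→φ0] = [23, 24, 19]
r9 m[X6→φ1] = [1, 1, 3]
r9 m[X11→φ2] = [10, 13, 9]
r9 m[X11→φ6] = [24, 21, 20]
r9 m[X11→φ7] = [18, 22, 15]
r9 m[X13→φ3] = [18, 19, 10]
r9 m[X13→φ4] = [29, 25, 19]
r9 m[X13→φ5] = [26, 24, 21]
r9 m[X13→φ8] = [23, 22, 16]
r9 m[X9→φ1] = [10, 12, 18]
r9 m[X9→φ3] = [12, 12, 10]
r9 m[X8→φ1] = [15, 9, 11]
r9 m[X8→φ2] = [14, 13, 13]
r9 m[X5→φ0] = [0, 0, 0]
fixed point reached at round 9
b[X6] = ⊗ incoming = [24, 25, 22]

b[X6] = [24, 25, 22]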